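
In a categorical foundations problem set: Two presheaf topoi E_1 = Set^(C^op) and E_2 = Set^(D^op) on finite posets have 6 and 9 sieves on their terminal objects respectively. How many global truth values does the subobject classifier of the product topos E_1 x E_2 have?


In a product of presheaf topoi E_1 x E_2, the subobject classifier
is Omega = Omega_1 x Omega_2 (componentwise), so
|Omega(top)| = |Omega_1(top_1)| * |Omega_2(top_2)|.
= 6 * 9 = 54.

54


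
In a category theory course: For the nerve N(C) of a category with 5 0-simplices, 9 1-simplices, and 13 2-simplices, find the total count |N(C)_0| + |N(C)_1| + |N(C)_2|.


The 2-skeleton of the nerve N(C) consists of simplices in dimensions 0, 1, 2:
  |N(C)_0| = 5 (objects)
  |N(C)_1| = 9 (morphisms)
  |N(C)_2| = 13 (composable pairs)
Total = 5 + 9 + 13 = 27

27


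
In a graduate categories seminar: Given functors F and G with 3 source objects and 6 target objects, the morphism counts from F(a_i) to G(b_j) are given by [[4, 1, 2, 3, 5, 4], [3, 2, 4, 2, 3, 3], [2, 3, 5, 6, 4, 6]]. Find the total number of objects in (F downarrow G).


Objects of (F downarrow G) are triples (a, b, h: F(a)->G(b)).
The count equals the sum of all entries in the hom-matrix.
sum(row 0) = 19
sum(row 1) = 17
sum(row 2) = 26
Grand total = 62

62


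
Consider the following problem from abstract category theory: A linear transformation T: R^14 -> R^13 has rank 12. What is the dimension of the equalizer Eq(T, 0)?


The equalizer of f and the zero map is ker(f).
By the rank-nullity theorem: dim(ker(f)) = dim(domain) - rank(f).
dim(ker(f)) = 14 - 12 = 2

2


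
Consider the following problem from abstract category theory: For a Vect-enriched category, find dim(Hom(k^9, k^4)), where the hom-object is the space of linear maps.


In Vect-enriched categories, Hom(k^n, k^m) is the space of m x n matrices.
dim(Hom(k^9, k^4)) = 4 * 9 = 36

36


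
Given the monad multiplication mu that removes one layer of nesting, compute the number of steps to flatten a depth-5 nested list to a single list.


Each application of mu: T^2 -> T removes one layer of nesting.
Starting at depth 5 (i.e., T^5(X)), we need to reach T(X).
Number of mu applications = 5 - 1 = 4

4


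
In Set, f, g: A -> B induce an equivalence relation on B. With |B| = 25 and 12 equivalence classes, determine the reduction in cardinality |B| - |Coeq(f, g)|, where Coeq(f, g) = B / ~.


The coequalizer Coeq(f, g) = B / ~ has one element per equivalence class.
|B| = 25, |Coeq(f, g)| = 12.
|B| - |Coeq(f, g)| = 25 - 12 = 13.

13


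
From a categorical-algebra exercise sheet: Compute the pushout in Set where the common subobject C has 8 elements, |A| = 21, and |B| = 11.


The pushout A +_C B identifies the images of C in A and B.
|A +_C B| = |A| + |B| - |C| (for injections).
= 21 + 11 - 8 = 24

24


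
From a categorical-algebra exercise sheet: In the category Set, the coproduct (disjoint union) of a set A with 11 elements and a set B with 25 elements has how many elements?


In Set, the coproduct A + B is the disjoint union.
|A + B| = |A| + |B| = 11 + 25 = 36

36


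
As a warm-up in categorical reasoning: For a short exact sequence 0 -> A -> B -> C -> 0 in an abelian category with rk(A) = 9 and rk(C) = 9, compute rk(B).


For a short exact sequence 0 -> A -> B -> C -> 0,
rank is additive: rank(B) = rank(A) + rank(C).
rank(B) = 9 + 9 = 18

18


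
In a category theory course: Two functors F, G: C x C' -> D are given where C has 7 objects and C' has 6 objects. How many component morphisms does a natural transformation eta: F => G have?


A natural transformation eta: F => G assigns one component morphism per
object of the domain category.
The domain is the product category C x C', so
|Ob(C x C')| = |Ob(C)| * |Ob(C')| = 7 * 6 = 42.
Therefore eta has 42 component morphisms.

42


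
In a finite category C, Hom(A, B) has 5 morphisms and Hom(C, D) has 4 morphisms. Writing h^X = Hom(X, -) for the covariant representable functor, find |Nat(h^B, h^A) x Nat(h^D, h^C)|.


By the Yoneda lemma, Nat(h^B, h^A) is isomorphic to Hom(A, B),
so |Nat(h^B, h^A)| = |Hom(A, B)| and |Nat(h^D, h^C)| = |Hom(C, D)|.
|Hom(A, B)| = 5, |Hom(C, D)| = 4.
|Nat(h^B, h^A) x Nat(h^D, h^C)| = 5 * 4 = 20

20


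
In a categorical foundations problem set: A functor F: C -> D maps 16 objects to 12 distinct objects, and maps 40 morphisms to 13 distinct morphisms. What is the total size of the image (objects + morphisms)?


The image of F consists of distinct objects and distinct morphisms.
|Im(F)| on objects = 12
|Im(F)| on morphisms = 13
Total image cardinality = 12 + 13 = 25

25


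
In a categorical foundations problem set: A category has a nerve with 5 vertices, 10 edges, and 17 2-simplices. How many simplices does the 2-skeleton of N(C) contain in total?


The 2-skeleton of the nerve N(C) consists of simplices in dimensions 0, 1, 2:
  |N(C)_0| = 5 (objects)
  |N(C)_1| = 10 (morphisms)
  |N(C)_2| = 17 (composable pairs)
Total = 5 + 10 + 17 = 32

32


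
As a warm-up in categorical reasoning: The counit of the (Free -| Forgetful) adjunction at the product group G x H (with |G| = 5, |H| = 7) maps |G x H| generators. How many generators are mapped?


The counit epsilon_K: F(U(K)) -> K of the Free-Forgetful adjunction
maps |K| generators of F(U(K)) into K. For K = G x H (the product group),
|G x H| = |G| * |H|.
Total generators mapped = 5 * 7 = 35.

35


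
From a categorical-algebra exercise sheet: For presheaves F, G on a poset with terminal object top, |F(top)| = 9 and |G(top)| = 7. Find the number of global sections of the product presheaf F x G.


Global sections of a presheaf on a poset with terminal top satisfy
Gamma(H) ~ H(top). Presheaves admit pointwise products, so
(F x G)(top) = F(top) x G(top) (Cartesian product).
|Gamma(F x G)| = |F(top)| * |G(top)| = 9 * 7 = 63.

63


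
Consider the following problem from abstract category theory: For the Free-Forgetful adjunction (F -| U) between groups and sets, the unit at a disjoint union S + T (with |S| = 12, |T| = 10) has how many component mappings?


The unit eta_X: X -> U(F(X)) of the Free-Forgetful adjunction
maps each element of X to a generator of F(X). For X = S + T (disjoint
union in Set), |S + T| = |S| + |T|.
Total mappings = 12 + 10 = 22.

22


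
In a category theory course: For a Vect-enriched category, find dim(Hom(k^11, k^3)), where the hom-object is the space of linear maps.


In Vect-enriched categories, Hom(k^n, k^m) is the space of m x n matrices.
dim(Hom(k^11, k^3)) = 3 * 11 = 33

33


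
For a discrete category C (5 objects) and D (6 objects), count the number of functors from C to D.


A functor from a discrete category C to D is determined by
where each object maps. Each of the 5 objects of C can map
to any of the 6 objects of D independently.
Number of functors = 6^5 = 7776

7776


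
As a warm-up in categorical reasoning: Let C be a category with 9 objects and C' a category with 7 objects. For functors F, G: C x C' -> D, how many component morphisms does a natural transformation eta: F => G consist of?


A natural transformation eta: F => G assigns one component morphism per
object of the domain category.
The domain is the product category C x C', so
|Ob(C x C')| = |Ob(C)| * |Ob(C')| = 9 * 7 = 63.
Therefore eta has 63 component morphisms.

63


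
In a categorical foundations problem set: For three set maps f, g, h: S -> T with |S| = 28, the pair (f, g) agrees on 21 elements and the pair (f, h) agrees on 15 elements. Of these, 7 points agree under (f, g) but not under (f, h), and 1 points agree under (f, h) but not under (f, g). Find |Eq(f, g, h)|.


Eq(f, g, h) is the triple-agreement set: points in S where all three
maps take the same value. Using inclusion-exclusion on the pairwise data:
Pair (f, g) agrees on 21 points; pair (f, h) on 15 points.
Points agreeing under (f, g) but not (f, h) = 7; under (f, h) but not (f, g) = 1.
Triple-agreement = agreement-in-(f, g) minus points that agree under (f, g) but not (f, h):
|Eq(f, g, h)| = 21 - 7 = 14
(cross-check via (f, h): 15 - 1 = 14.)

14


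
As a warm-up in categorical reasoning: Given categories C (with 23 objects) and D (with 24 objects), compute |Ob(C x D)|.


The product category C x D has objects that are pairs (c, d).
Number of pairs = |Ob(C)| * |Ob(D)| = 23 * 24 = 552

552


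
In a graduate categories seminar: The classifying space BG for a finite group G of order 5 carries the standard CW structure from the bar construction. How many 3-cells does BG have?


In the bar-construction CW model of BG, the n-cells are indexed by
n-tuples [g_1|...|g_n] of non-identity elements of G (degenerate
simplices with some g_i = e do not contribute cells), so there are
(|G| - 1)^n n-cells.
For dim = 3 with |G| = 5:
cells = (5 - 1)^3 = 4^3 = 64

64


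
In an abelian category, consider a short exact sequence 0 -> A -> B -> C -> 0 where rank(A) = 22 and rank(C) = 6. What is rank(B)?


For a short exact sequence 0 -> A -> B -> C -> 0,
rank is additive: rank(B) = rank(A) + rank(C).
rank(B) = 22 + 6 = 28

28


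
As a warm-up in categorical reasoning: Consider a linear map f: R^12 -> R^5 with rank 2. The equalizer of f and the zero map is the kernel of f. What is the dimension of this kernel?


The equalizer of f and the zero map is ker(f).
By the rank-nullity theorem: dim(ker(f)) = dim(domain) - rank(f).
dim(ker(f)) = 12 - 2 = 10

10


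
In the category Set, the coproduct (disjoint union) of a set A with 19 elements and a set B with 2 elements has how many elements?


In Set, the coproduct A + B is the disjoint union.
|A + B| = |A| + |B| = 19 + 2 = 21

21


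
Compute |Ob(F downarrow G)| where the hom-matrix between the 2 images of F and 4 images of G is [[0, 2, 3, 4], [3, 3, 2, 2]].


Objects of (F downarrow G) are triples (a, b, h: F(a)->G(b)).
The count equals the sum of all entries in the hom-matrix.
sum(row 0) = 9
sum(row 1) = 10
Grand total = 19

19


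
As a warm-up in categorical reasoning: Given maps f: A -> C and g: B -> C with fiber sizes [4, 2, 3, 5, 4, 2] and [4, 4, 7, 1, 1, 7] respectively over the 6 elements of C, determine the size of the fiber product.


The pullback A x_C B consists of pairs (a, b) with f(a) = g(b).
For each element c in C, the fiber product has |f^-1(c)| * |g^-1(c)| elements.
Summing over C: 4 * 4 + 2 * 4 + 3 * 7 + 5 * 1 + 4 * 1 + 2 * 7
= 16 + 8 + 21 + 5 + 4 + 14 = 68

68


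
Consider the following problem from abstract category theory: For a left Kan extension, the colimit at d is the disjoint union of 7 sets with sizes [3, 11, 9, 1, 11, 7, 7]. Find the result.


Pointwise, the left Kan extension (Lan_F H)(d) is the colimit, indexed
by the comma category (F downarrow d), of H composed with the
projection (F downarrow d) -> C. Here that colimit is given
as a coproduct (disjoint union) of sets, so its cardinality is the
sum of the sizes of the summands.
Coproduct of sets with sizes: 3 + 11 + 9 + 1 + 11 + 7 + 7
= 49

49


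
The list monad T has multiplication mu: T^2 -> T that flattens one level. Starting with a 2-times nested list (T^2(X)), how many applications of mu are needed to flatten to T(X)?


Each application of mu: T^2 -> T removes one layer of nesting.
Starting at depth 2 (i.e., T^2(X)), we need to reach T(X).
Number of mu applications = 2 - 1 = 1

1


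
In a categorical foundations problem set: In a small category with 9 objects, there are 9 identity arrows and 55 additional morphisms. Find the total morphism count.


Each object has an identity morphism, giving 9 identities.
Adding the 55 non-identity morphisms:
Total = 9 + 55 = 64

64


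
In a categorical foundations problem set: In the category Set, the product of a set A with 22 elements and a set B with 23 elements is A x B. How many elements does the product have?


In Set, the product A x B is the Cartesian product.
By the universal property, |A x B| = |A| * |B|.
|A x B| = 22 * 23 = 506

506


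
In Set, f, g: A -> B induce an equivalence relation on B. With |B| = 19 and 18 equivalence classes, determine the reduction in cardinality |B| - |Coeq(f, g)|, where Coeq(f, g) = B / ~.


The coequalizer Coeq(f, g) = B / ~ has one element per equivalence class.
|B| = 19, |Coeq(f, g)| = 18.
|B| - |Coeq(f, g)| = 19 - 18 = 1.

1


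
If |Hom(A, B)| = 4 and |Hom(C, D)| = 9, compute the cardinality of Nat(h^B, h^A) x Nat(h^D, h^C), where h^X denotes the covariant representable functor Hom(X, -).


By the Yoneda lemma, Nat(h^B, h^A) is isomorphic to Hom(A, B),
so |Nat(h^B, h^A)| = |Hom(A, B)| and |Nat(h^D, h^C)| = |Hom(C, D)|.
|Hom(A, B)| = 4, |Hom(C, D)| = 9.
|Nat(h^B, h^A) x Nat(h^D, h^C)| = 4 * 9 = 36

36


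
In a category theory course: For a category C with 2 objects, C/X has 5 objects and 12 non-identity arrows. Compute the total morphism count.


In the slice category C/X, objects are morphisms to X.
Identity morphisms: 5 (one per object of C/X).
Non-identity morphisms: 12.
Total = 5 + 12 = 17

17


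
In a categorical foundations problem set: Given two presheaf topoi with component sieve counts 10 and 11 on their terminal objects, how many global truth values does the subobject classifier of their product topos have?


In a product of presheaf topoi E_1 x E_2, the subobject classifier
is Omega = Omega_1 x Omega_2 (componentwise), so
|Omega(top)| = |Omega_1(top_1)| * |Omega_2(top_2)|.
= 10 * 11 = 110.

110


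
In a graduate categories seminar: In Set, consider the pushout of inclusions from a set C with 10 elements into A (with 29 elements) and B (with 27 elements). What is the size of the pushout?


The pushout A +_C B identifies the images of C in A and B.
|A +_C B| = |A| + |B| - |C| (for injections).
= 29 + 27 - 10 = 46

46


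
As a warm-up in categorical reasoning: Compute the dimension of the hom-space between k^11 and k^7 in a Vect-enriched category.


In Vect-enriched categories, Hom(k^n, k^m) is the space of m x n matrices.
dim(Hom(k^11, k^7)) = 7 * 11 = 77

77


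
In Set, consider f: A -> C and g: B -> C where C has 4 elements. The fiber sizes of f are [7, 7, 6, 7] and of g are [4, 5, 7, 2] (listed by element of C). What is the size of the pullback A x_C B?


The pullback A x_C B consists of pairs (a, b) with f(a) = g(b).
For each element c in C, the fiber product has |f^-1(c)| * |g^-1(c)| elements.
Summing over C: 7 * 4 + 7 * 5 + 6 * 7 + 7 * 2
= 28 + 35 + 42 + 14 = 119

119


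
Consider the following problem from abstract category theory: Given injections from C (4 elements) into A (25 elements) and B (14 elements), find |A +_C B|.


The pushout A +_C B identifies the images of C in A and B.
|A +_C B| = |A| + |B| - |C| (for injections).
= 25 + 14 - 4 = 35

35


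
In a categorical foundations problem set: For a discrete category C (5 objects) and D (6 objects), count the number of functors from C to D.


A functor from a discrete category C to D is determined by
where each object maps. Each of the 5 objects of C can map
to any of the 6 objects of D independently.
Number of functors = 6^5 = 7776

7776


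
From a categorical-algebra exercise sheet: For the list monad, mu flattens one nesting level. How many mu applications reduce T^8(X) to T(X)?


Each application of mu: T^2 -> T removes one layer of nesting.
Starting at depth 8 (i.e., T^8(X)), we need to reach T(X).
Number of mu applications = 8 - 1 = 7

7


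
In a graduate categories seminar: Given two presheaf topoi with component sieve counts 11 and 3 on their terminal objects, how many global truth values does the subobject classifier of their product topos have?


In a product of presheaf topoi E_1 x E_2, the subobject classifier
is Omega = Omega_1 x Omega_2 (componentwise), so
|Omega(top)| = |Omega_1(top_1)| * |Omega_2(top_2)|.
= 11 * 3 = 33.

33


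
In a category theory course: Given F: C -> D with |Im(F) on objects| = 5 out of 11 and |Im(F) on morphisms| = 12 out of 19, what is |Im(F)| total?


The image of F consists of distinct objects and distinct morphisms.
|Im(F)| on objects = 5
|Im(F)| on morphisms = 12
Total image cardinality = 5 + 12 = 17

17


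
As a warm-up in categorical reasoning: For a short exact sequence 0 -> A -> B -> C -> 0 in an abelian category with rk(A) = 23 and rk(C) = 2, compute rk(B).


For a short exact sequence 0 -> A -> B -> C -> 0,
rank is additive: rank(B) = rank(A) + rank(C).
rank(B) = 23 + 2 = 25

25


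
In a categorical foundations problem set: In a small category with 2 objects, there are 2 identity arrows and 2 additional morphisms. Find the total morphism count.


Each object has an identity morphism, giving 2 identities.
Adding the 2 non-identity morphisms:
Total = 2 + 2 = 4

4


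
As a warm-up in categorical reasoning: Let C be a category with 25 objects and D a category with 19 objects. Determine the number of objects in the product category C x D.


The product category C x D has objects that are pairs (c, d).
Number of pairs = |Ob(C)| * |Ob(D)| = 25 * 19 = 475

475


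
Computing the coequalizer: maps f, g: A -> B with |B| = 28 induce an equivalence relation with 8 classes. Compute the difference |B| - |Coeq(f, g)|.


The coequalizer Coeq(f, g) = B / ~ has one element per equivalence class.
|B| = 28, |Coeq(f, g)| = 8.
|B| - |Coeq(f, g)| = 28 - 8 = 20.

20


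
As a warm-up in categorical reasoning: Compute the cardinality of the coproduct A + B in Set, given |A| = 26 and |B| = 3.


In Set, the coproduct A + B is the disjoint union.
|A + B| = |A| + |B| = 26 + 3 = 29

29


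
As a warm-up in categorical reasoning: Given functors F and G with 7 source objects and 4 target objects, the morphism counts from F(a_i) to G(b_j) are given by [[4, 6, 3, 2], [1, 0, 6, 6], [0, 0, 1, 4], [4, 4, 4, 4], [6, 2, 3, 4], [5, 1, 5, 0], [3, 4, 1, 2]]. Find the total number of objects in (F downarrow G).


Objects of (F downarrow G) are triples (a, b, h: F(a)->G(b)).
The count equals the sum of all entries in the hom-matrix.
sum(row 0) = 15
sum(row 1) = 13
sum(row 2) = 5
sum(row 3) = 16
sum(row 4) = 15
sum(row 5) = 11
sum(row 6) = 10
Grand total = 85

85


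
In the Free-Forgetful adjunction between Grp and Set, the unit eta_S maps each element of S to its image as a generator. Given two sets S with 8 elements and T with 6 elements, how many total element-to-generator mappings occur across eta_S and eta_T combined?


The unit eta_X: X -> U(F(X)) of the Free-Forgetful adjunction
maps each element of X to a generator of F(X). For X = S + T (disjoint
union in Set), |S + T| = |S| + |T|.
Total mappings = 8 + 6 = 14.

14


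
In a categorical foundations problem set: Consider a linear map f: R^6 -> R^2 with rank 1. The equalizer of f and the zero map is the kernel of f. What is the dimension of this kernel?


The equalizer of f and the zero map is ker(f).
By the rank-nullity theorem: dim(ker(f)) = dim(domain) - rank(f).
dim(ker(f)) = 6 - 1 = 5

5


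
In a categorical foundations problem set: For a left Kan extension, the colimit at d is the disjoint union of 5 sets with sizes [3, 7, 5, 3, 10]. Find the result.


Pointwise, the left Kan extension (Lan_F H)(d) is the colimit, indexed
by the comma category (F downarrow d), of H composed with the
projection (F downarrow d) -> C. Here that colimit is given
as a coproduct (disjoint union) of sets, so its cardinality is the
sum of the sizes of the summands.
Coproduct of sets with sizes: 3 + 7 + 5 + 3 + 10
= 28

28


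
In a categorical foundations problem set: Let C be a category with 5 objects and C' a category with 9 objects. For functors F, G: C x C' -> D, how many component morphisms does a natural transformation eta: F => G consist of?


A natural transformation eta: F => G assigns one component morphism per
object of the domain category.
The domain is the product category C x C', so
|Ob(C x C')| = |Ob(C)| * |Ob(C')| = 5 * 9 = 45.
Therefore eta has 45 component morphisms.

45


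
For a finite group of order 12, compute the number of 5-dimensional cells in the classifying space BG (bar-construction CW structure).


In the bar-construction CW model of BG, the n-cells are indexed by
n-tuples [g_1|...|g_n] of non-identity elements of G (degenerate
simplices with some g_i = e do not contribute cells), so there are
(|G| - 1)^n n-cells.
For dim = 5 with |G| = 12:
cells = (12 - 1)^5 = 11^5 = 161051

161051


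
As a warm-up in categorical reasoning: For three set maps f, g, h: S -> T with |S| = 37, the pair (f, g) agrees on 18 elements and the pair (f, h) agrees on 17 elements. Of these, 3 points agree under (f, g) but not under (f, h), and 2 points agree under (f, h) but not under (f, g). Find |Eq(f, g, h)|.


Eq(f, g, h) is the triple-agreement set: points in S where all three
maps take the same value. Using inclusion-exclusion on the pairwise data:
Pair (f, g) agrees on 18 points; pair (f, h) on 17 points.
Points agreeing under (f, g) but not (f, h) = 3; under (f, h) but not (f, g) = 2.
Triple-agreement = agreement-in-(f, g) minus points that agree under (f, g) but not (f, h):
|Eq(f, g, h)| = 18 - 3 = 15
(cross-check via (f, h): 17 - 2 = 15.)

15


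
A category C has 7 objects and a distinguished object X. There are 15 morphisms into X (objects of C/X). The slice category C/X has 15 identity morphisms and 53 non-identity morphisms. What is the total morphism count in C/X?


In the slice category C/X, objects are morphisms to X.
Identity morphisms: 15 (one per object of C/X).
Non-identity morphisms: 53.
Total = 15 + 53 = 68

68


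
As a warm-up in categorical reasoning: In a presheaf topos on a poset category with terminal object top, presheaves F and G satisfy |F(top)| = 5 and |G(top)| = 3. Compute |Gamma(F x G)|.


Global sections of a presheaf on a poset with terminal top satisfy
Gamma(H) ~ H(top). Presheaves admit pointwise products, so
(F x G)(top) = F(top) x G(top) (Cartesian product).
|Gamma(F x G)| = |F(top)| * |G(top)| = 5 * 3 = 15.

15


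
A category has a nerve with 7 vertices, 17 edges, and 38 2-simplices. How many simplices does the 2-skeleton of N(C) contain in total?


The 2-skeleton of the nerve N(C) consists of simplices in dimensions 0, 1, 2:
  |N(C)_0| = 7 (objects)
  |N(C)_1| = 17 (morphisms)
  |N(C)_2| = 38 (composable pairs)
Total = 7 + 17 + 38 = 62

62


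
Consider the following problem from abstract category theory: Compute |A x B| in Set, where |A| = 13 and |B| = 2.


In Set, the product A x B is the Cartesian product.
By the universal property, |A x B| = |A| * |B|.
|A x B| = 13 * 2 = 26

26


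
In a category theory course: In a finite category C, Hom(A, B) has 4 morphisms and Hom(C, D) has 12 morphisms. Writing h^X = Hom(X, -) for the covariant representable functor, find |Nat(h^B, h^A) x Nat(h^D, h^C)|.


By the Yoneda lemma, Nat(h^B, h^A) is isomorphic to Hom(A, B),
so |Nat(h^B, h^A)| = |Hom(A, B)| and |Nat(h^D, h^C)| = |Hom(C, D)|.
|Hom(A, B)| = 4, |Hom(C, D)| = 12.
|Nat(h^B, h^A) x Nat(h^D, h^C)| = 4 * 12 = 48

48


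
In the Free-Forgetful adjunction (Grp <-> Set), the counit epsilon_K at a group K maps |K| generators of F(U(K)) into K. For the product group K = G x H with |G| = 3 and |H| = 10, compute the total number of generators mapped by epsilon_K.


The counit epsilon_K: F(U(K)) -> K of the Free-Forgetful adjunction
maps |K| generators of F(U(K)) into K. For K = G x H (the product group),
|G x H| = |G| * |H|.
Total generators mapped = 3 * 10 = 30.

30


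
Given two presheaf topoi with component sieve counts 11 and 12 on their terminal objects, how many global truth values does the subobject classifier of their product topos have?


In a product of presheaf topoi E_1 x E_2, the subobject classifier
is Omega = Omega_1 x Omega_2 (componentwise), so
|Omega(top)| = |Omega_1(top_1)| * |Omega_2(top_2)|.
= 11 * 12 = 132.

132


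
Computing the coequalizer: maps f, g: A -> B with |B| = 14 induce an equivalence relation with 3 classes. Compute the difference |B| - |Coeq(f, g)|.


The coequalizer Coeq(f, g) = B / ~ has one element per equivalence class.
|B| = 14, |Coeq(f, g)| = 3.
|B| - |Coeq(f, g)| = 14 - 3 = 11.

11


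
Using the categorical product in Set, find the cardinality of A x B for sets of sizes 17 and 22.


In Set, the product A x B is the Cartesian product.
By the universal property, |A x B| = |A| * |B|.
|A x B| = 17 * 22 = 374

374


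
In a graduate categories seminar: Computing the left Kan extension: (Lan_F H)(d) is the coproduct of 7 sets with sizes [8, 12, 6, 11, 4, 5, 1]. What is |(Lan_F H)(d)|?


Pointwise, the left Kan extension (Lan_F H)(d) is the colimit, indexed
by the comma category (F downarrow d), of H composed with the
projection (F downarrow d) -> C. Here that colimit is given
as a coproduct (disjoint union) of sets, so its cardinality is the
sum of the sizes of the summands.
Coproduct of sets with sizes: 8 + 12 + 6 + 11 + 4 + 5 + 1
= 47

47


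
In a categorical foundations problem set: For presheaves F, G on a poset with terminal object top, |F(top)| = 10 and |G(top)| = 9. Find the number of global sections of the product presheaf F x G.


Global sections of a presheaf on a poset with terminal top satisfy
Gamma(H) ~ H(top). Presheaves admit pointwise products, so
(F x G)(top) = F(top) x G(top) (Cartesian product).
|Gamma(F x G)| = |F(top)| * |G(top)| = 10 * 9 = 90.

90


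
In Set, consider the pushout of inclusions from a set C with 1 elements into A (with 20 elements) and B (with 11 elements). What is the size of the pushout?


The pushout A +_C B identifies the images of C in A and B.
|A +_C B| = |A| + |B| - |C| (for injections).
= 20 + 11 - 1 = 30

30


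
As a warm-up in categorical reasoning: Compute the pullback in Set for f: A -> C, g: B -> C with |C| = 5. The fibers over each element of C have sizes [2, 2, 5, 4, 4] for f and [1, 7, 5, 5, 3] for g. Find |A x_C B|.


The pullback A x_C B consists of pairs (a, b) with f(a) = g(b).
For each element c in C, the fiber product has |f^-1(c)| * |g^-1(c)| elements.
Summing over C: 2 * 1 + 2 * 7 + 5 * 5 + 4 * 5 + 4 * 3
= 2 + 14 + 25 + 20 + 12 = 73

73


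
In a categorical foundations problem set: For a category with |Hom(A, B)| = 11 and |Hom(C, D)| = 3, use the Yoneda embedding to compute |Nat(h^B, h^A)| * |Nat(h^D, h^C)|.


By the Yoneda lemma, Nat(h^B, h^A) is isomorphic to Hom(A, B),
so |Nat(h^B, h^A)| = |Hom(A, B)| and |Nat(h^D, h^C)| = |Hom(C, D)|.
|Hom(A, B)| = 11, |Hom(C, D)| = 3.
|Nat(h^B, h^A) x Nat(h^D, h^C)| = 11 * 3 = 33

33


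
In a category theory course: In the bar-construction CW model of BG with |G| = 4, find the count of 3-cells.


In the bar-construction CW model of BG, the n-cells are indexed by
n-tuples [g_1|...|g_n] of non-identity elements of G (degenerate
simplices with some g_i = e do not contribute cells), so there are
(|G| - 1)^n n-cells.
For dim = 3 with |G| = 4:
cells = (4 - 1)^3 = 3^3 = 27

27


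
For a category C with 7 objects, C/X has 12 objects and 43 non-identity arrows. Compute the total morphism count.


In the slice category C/X, objects are morphisms to X.
Identity morphisms: 12 (one per object of C/X).
Non-identity morphisms: 43.
Total = 12 + 43 = 55

55


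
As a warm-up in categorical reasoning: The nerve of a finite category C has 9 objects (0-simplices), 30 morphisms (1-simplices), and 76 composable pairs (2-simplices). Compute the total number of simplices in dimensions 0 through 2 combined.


The 2-skeleton of the nerve N(C) consists of simplices in dimensions 0, 1, 2:
  |N(C)_0| = 9 (objects)
  |N(C)_1| = 30 (morphisms)
  |N(C)_2| = 76 (composable pairs)
Total = 9 + 30 + 76 = 115

115


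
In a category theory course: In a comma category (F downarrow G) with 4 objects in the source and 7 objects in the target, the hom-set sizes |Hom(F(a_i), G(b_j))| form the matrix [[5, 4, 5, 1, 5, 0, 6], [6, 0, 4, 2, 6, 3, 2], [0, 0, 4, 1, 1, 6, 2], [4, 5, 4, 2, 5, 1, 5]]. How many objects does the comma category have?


Objects of (F downarrow G) are triples (a, b, h: F(a)->G(b)).
The count equals the sum of all entries in the hom-matrix.
sum(row 0) = 26
sum(row 1) = 23
sum(row 2) = 14
sum(row 3) = 26
Grand total = 89

89


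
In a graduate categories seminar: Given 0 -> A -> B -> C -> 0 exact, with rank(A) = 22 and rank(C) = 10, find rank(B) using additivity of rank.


For a short exact sequence 0 -> A -> B -> C -> 0,
rank is additive: rank(B) = rank(A) + rank(C).
rank(B) = 22 + 10 = 32

32


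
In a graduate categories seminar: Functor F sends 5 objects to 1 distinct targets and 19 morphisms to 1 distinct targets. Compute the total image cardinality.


The image of F consists of distinct objects and distinct morphisms.
|Im(F)| on objects = 1
|Im(F)| on morphisms = 1
Total image cardinality = 1 + 1 = 2

2


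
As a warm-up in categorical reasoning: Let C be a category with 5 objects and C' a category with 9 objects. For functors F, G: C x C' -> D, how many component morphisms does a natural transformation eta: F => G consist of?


A natural transformation eta: F => G assigns one component morphism per
object of the domain category.
The domain is the product category C x C', so
|Ob(C x C')| = |Ob(C)| * |Ob(C')| = 5 * 9 = 45.
Therefore eta has 45 component morphisms.

45


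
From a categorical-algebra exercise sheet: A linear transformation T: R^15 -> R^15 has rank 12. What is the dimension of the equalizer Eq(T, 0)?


The equalizer of f and the zero map is ker(f).
By the rank-nullity theorem: dim(ker(f)) = dim(domain) - rank(f).
dim(ker(f)) = 15 - 12 = 3

3


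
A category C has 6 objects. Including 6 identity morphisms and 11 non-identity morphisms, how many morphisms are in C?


Each object has an identity morphism, giving 6 identities.
Adding the 11 non-identity morphisms:
Total = 6 + 11 = 17

17


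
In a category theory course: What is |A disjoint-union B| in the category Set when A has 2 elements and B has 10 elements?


In Set, the coproduct A + B is the disjoint union.
|A + B| = |A| + |B| = 2 + 10 = 12

12


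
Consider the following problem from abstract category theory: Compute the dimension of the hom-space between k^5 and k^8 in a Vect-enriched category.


In Vect-enriched categories, Hom(k^n, k^m) is the space of m x n matrices.
dim(Hom(k^5, k^8)) = 8 * 5 = 40

40


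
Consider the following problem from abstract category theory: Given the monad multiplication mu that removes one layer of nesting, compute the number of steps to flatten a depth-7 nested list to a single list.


Each application of mu: T^2 -> T removes one layer of nesting.
Starting at depth 7 (i.e., T^7(X)), we need to reach T(X).
Number of mu applications = 7 - 1 = 6

6


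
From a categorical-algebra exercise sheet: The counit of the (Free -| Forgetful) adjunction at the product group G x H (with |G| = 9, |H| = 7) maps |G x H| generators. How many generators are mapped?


The counit epsilon_K: F(U(K)) -> K of the Free-Forgetful adjunction
maps |K| generators of F(U(K)) into K. For K = G x H (the product group),
|G x H| = |G| * |H|.
Total generators mapped = 9 * 7 = 63.

63


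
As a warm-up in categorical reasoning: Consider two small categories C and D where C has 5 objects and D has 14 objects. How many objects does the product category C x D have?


The product category C x D has objects that are pairs (c, d).
Number of pairs = |Ob(C)| * |Ob(D)| = 5 * 14 = 70

70


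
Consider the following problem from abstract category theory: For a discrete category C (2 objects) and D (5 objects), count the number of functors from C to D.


A functor from a discrete category C to D is determined by
where each object maps. Each of the 2 objects of C can map
to any of the 5 objects of D independently.
Number of functors = 5^2 = 25

25


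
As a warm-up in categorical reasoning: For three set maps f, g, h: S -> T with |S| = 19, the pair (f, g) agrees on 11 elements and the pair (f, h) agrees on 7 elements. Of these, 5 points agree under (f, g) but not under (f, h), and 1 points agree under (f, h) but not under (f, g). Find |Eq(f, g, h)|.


Eq(f, g, h) is the triple-agreement set: points in S where all three
maps take the same value. Using inclusion-exclusion on the pairwise data:
Pair (f, g) agrees on 11 points; pair (f, h) on 7 points.
Points agreeing under (f, g) but not (f, h) = 5; under (f, h) but not (f, g) = 1.
Triple-agreement = agreement-in-(f, g) minus points that agree under (f, g) but not (f, h):
|Eq(f, g, h)| = 11 - 5 = 6
(cross-check via (f, h): 7 - 1 = 6.)

6


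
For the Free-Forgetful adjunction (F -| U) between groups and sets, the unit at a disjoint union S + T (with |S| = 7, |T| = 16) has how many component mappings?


The unit eta_X: X -> U(F(X)) of the Free-Forgetful adjunction
maps each element of X to a generator of F(X). For X = S + T (disjoint
union in Set), |S + T| = |S| + |T|.
Total mappings = 7 + 16 = 23.

23


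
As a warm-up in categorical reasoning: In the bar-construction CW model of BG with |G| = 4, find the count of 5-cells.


In the bar-construction CW model of BG, the n-cells are indexed by
n-tuples [g_1|...|g_n] of non-identity elements of G (degenerate
simplices with some g_i = e do not contribute cells), so there are
(|G| - 1)^n n-cells.
For dim = 5 with |G| = 4:
cells = (4 - 1)^5 = 3^5 = 243

243


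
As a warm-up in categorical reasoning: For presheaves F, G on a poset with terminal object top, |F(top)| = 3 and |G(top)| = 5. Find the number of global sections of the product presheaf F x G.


Global sections of a presheaf on a poset with terminal top satisfy
Gamma(H) ~ H(top). Presheaves admit pointwise products, so
(F x G)(top) = F(top) x G(top) (Cartesian product).
|Gamma(F x G)| = |F(top)| * |G(top)| = 3 * 5 = 15.

15


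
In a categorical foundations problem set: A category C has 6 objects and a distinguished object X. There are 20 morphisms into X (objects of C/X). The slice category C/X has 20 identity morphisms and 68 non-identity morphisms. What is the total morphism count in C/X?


In the slice category C/X, objects are morphisms to X.
Identity morphisms: 20 (one per object of C/X).
Non-identity morphisms: 68.
Total = 20 + 68 = 88

88


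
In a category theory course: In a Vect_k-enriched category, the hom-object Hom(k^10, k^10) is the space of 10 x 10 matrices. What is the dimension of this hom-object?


In Vect-enriched categories, Hom(k^n, k^m) is the space of m x n matrices.
dim(Hom(k^10, k^10)) = 10 * 10 = 100

100


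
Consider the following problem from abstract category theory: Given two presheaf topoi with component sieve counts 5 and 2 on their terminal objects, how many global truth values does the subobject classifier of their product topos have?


In a product of presheaf topoi E_1 x E_2, the subobject classifier
is Omega = Omega_1 x Omega_2 (componentwise), so
|Omega(top)| = |Omega_1(top_1)| * |Omega_2(top_2)|.
= 5 * 2 = 10.

10


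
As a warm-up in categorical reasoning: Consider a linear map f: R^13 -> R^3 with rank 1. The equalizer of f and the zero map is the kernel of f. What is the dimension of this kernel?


The equalizer of f and the zero map is ker(f).
By the rank-nullity theorem: dim(ker(f)) = dim(domain) - rank(f).
dim(ker(f)) = 13 - 1 = 12

12


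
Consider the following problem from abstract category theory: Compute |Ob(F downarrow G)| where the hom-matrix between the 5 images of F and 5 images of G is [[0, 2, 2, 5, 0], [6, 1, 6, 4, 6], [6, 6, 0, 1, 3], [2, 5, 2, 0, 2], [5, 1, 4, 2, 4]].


Objects of (F downarrow G) are triples (a, b, h: F(a)->G(b)).
The count equals the sum of all entries in the hom-matrix.
sum(row 0) = 9
sum(row 1) = 23
sum(row 2) = 16
sum(row 3) = 11
sum(row 4) = 16
Grand total = 75

75


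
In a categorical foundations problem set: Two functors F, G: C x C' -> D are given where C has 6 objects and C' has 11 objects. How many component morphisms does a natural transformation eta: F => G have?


A natural transformation eta: F => G assigns one component morphism per
object of the domain category.
The domain is the product category C x C', so
|Ob(C x C')| = |Ob(C)| * |Ob(C')| = 6 * 11 = 66.
Therefore eta has 66 component morphisms.

66


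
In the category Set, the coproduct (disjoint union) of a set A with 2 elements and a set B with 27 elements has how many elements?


In Set, the coproduct A + B is the disjoint union.
|A + B| = |A| + |B| = 2 + 27 = 29

29


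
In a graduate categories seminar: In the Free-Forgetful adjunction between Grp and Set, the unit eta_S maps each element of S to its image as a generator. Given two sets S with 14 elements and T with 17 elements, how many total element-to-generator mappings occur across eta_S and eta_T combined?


The unit eta_X: X -> U(F(X)) of the Free-Forgetful adjunction
maps each element of X to a generator of F(X). For X = S + T (disjoint
union in Set), |S + T| = |S| + |T|.
Total mappings = 14 + 17 = 31.

31


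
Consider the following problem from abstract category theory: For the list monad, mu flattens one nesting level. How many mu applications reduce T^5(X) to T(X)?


Each application of mu: T^2 -> T removes one layer of nesting.
Starting at depth 5 (i.e., T^5(X)), we need to reach T(X).
Number of mu applications = 5 - 1 = 4

4


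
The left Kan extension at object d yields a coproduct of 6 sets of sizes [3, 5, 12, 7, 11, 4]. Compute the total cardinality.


Pointwise, the left Kan extension (Lan_F H)(d) is the colimit, indexed
by the comma category (F downarrow d), of H composed with the
projection (F downarrow d) -> C. Here that colimit is given
as a coproduct (disjoint union) of sets, so its cardinality is the
sum of the sizes of the summands.
Coproduct of sets with sizes: 3 + 5 + 12 + 7 + 11 + 4
= 42

42


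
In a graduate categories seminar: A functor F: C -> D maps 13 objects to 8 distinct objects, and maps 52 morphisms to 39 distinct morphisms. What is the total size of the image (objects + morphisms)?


The image of F consists of distinct objects and distinct morphisms.
|Im(F)| on objects = 8
|Im(F)| on morphisms = 39
Total image cardinality = 8 + 39 = 47

47


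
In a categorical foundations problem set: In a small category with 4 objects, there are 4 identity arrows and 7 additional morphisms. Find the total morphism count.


Each object has an identity morphism, giving 4 identities.
Adding the 7 non-identity morphisms:
Total = 4 + 7 = 11

11


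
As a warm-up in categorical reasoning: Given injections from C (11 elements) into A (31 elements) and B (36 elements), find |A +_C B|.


The pushout A +_C B identifies the images of C in A and B.
|A +_C B| = |A| + |B| - |C| (for injections).
= 31 + 36 - 11 = 56

56


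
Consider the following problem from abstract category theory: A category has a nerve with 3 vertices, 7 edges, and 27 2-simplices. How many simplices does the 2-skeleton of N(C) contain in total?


The 2-skeleton of the nerve N(C) consists of simplices in dimensions 0, 1, 2:
  |N(C)_0| = 3 (objects)
  |N(C)_1| = 7 (morphisms)
  |N(C)_2| = 27 (composable pairs)
Total = 3 + 7 + 27 = 37

37


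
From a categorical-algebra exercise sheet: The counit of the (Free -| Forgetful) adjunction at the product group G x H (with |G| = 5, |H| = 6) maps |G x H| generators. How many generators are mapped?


The counit epsilon_K: F(U(K)) -> K of the Free-Forgetful adjunction
maps |K| generators of F(U(K)) into K. For K = G x H (the product group),
|G x H| = |G| * |H|.
Total generators mapped = 5 * 6 = 30.

30


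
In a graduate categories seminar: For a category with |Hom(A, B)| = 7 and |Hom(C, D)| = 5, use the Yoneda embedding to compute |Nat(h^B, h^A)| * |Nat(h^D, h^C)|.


By the Yoneda lemma, Nat(h^B, h^A) is isomorphic to Hom(A, B),
so |Nat(h^B, h^A)| = |Hom(A, B)| and |Nat(h^D, h^C)| = |Hom(C, D)|.
|Hom(A, B)| = 7, |Hom(C, D)| = 5.
|Nat(h^B, h^A) x Nat(h^D, h^C)| = 7 * 5 = 35

35


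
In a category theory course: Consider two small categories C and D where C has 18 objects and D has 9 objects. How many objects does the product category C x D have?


The product category C x D has objects that are pairs (c, d).
Number of pairs = |Ob(C)| * |Ob(D)| = 18 * 9 = 162

162
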